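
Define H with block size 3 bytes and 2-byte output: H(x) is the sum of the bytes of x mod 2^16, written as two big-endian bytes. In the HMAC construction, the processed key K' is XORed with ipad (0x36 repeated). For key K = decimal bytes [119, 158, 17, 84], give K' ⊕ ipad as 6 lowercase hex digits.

374c36

Key decimal bytes [119, 158, 17, 84] = 77 9e 11 54 is 4 bytes > B = 3, so hash it first: H(key) = 01 7a, then zero-pad to 3 bytes: K' = 01 7a 00.
XOR each byte with 0x36: 01⊕36=37, 7a⊕36=4c, 00⊕36=36.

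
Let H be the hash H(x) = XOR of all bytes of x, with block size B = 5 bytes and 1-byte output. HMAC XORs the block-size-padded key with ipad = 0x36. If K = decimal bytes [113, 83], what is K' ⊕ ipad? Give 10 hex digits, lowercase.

Key decimal bytes [113, 83] = 71 53 is 2 bytes ≤ B = 5; zero-pad to 5 bytes: K' = 71 53 00 00 00.
XOR each byte with 0x36: 71⊕36=47, 53⊕36=65, 00⊕36=36, 00⊕36=36, 00⊕36=36.

4765363636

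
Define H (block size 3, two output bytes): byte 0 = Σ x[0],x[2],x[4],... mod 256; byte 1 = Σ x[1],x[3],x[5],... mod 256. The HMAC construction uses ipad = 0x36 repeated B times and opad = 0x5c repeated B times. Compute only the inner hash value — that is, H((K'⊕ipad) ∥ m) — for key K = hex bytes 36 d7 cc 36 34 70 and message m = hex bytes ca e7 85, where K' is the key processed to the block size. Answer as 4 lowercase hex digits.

1d9a

Key hex bytes 36 d7 cc 36 34 70 is 6 bytes > B = 3, so hash it first: H(key) = 36 7d, then zero-pad to 3 bytes: K' = 36 7d 00.
K' ⊕ ipad = 00 4b 36.
Inner input = 00 4b 36 ∥ ca e7 85.
Inner hash: even-index sum = 285 mod 256 = 29; odd-index sum = 410 mod 256 = 154 → 1d 9a.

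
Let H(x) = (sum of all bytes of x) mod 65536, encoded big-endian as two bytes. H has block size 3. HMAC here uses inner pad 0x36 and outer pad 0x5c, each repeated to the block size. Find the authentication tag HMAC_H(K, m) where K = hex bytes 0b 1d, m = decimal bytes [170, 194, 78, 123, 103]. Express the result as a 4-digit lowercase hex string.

0131

Key hex bytes 0b 1d is 2 bytes ≤ B = 3; zero-pad to 3 bytes: K' = 0b 1d 00.
K' ⊕ ipad = 3d 2b 36.  K' ⊕ opad = 57 41 5c.
Inner input = (K'⊕ipad) ∥ m = 3d 2b 36 ∥ aa c2 4e 7b 67.
Inner hash: sum = 61+43+54+170+194+78+123+103 = 826 → 03 3a.
Outer input = (K'⊕opad) ∥ inner = 57 41 5c ∥ 03 3a.
Outer hash (tag): sum = 87+65+92+3+58 = 305 → 01 31.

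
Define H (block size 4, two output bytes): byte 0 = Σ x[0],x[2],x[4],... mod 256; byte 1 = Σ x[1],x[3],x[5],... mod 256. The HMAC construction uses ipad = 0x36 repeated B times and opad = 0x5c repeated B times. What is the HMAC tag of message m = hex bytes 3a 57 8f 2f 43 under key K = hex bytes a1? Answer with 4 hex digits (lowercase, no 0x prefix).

Key hex bytes a1 is 1 byte ≤ B = 4; zero-pad to 4 bytes: K' = a1 00 00 00.
K' ⊕ ipad = 97 36 36 36.  K' ⊕ opad = fd 5c 5c 5c.
Inner input = (K'⊕ipad) ∥ m = 97 36 36 36 ∥ 3a 57 8f 2f 43.
Inner hash: even-index sum = 473 mod 256 = 217; odd-index sum = 242 mod 256 = 242 → d9 f2.
Outer input = (K'⊕opad) ∥ inner = fd 5c 5c 5c ∥ d9 f2.
Outer hash (tag): even-index sum = 562 mod 256 = 50; odd-index sum = 426 mod 256 = 170 → 32 aa.

32aa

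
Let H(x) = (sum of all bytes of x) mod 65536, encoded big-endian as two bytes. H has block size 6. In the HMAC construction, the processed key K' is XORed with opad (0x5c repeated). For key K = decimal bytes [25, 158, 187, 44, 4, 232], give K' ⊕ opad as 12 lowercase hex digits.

Key decimal bytes [25, 158, 187, 44, 4, 232] = 19 9e bb 2c 04 e8 is exactly B = 6 bytes: K' = 19 9e bb 2c 04 e8.
XOR each byte with 0x5c: 19⊕5c=45, 9e⊕5c=c2, bb⊕5c=e7, 2c⊕5c=70, 04⊕5c=58, e8⊕5c=b4.

45c2e77058b4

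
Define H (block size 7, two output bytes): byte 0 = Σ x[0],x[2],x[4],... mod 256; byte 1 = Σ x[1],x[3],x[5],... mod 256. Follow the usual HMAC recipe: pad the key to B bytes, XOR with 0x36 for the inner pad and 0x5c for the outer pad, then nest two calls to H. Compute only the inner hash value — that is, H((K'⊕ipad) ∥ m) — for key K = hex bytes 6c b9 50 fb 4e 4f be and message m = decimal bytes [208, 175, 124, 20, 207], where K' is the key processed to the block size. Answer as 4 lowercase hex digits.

Key hex bytes 6c b9 50 fb 4e 4f be is exactly B = 7 bytes: K' = 6c b9 50 fb 4e 4f be.
K' ⊕ ipad = 5a 8f 66 cd 78 79 88.
Inner input = 5a 8f 66 cd 78 79 88 ∥ d0 af 7c 14 cf.
Inner hash: even-index sum = 643 mod 256 = 131; odd-index sum = 1008 mod 256 = 240 → 83 f0.

83f0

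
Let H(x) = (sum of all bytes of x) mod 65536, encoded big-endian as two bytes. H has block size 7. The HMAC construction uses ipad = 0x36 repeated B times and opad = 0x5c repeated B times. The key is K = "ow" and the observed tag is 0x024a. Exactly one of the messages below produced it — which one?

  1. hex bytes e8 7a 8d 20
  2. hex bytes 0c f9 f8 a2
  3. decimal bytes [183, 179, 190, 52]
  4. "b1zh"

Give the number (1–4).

Key "ow" = 6f 77 is 2 bytes ≤ B = 7; zero-pad to 7 bytes: K' = 6f 77 00 00 00 00 00.
K' ⊕ ipad = 59 41 36 36 36 36 36; K' ⊕ opad = 33 2b 5c 5c 5c 5c 5c.
m1: inner = H(59 41 36 36 36 36 36 e8 7a 8d 20) = 03 b7; tag = H(33 2b 5c 5c 5c 5c 5c 03 b7) = 02e4
m2: inner = H(59 41 36 36 36 36 36 0c f9 f8 a2) = 04 47; tag = H(33 2b 5c 5c 5c 5c 5c 04 47) = 0275
m3: inner = H(59 41 36 36 36 36 36 b7 b3 be 34) = 04 04; tag = H(33 2b 5c 5c 5c 5c 5c 04 04) = 0232
m4: inner = H(59 41 36 36 36 36 36 62 31 7a 68) = 03 1d; tag = H(33 2b 5c 5c 5c 5c 5c 03 1d) = 024a ← matches

4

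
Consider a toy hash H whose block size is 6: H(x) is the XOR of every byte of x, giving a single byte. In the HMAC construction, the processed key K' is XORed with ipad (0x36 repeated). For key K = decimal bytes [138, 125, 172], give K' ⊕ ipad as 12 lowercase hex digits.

Key decimal bytes [138, 125, 172] = 8a 7d ac is 3 bytes ≤ B = 6; zero-pad to 6 bytes: K' = 8a 7d ac 00 00 00.
XOR each byte with 0x36: 8a⊕36=bc, 7d⊕36=4b, ac⊕36=9a, 00⊕36=36, 00⊕36=36, 00⊕36=36.

bc4b9a363636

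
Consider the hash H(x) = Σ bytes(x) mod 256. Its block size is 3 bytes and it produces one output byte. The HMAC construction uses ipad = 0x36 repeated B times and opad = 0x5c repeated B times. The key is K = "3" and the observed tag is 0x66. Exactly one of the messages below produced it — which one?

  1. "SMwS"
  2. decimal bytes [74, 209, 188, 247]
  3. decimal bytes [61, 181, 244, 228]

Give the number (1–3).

Key "3" = 33 is 1 byte ≤ B = 3; zero-pad to 3 bytes: K' = 33 00 00.
K' ⊕ ipad = 05 36 36; K' ⊕ opad = 6f 5c 5c.
m1: inner = H(05 36 36 53 4d 77 53) = db; tag = H(6f 5c 5c db) = 02
m2: inner = H(05 36 36 4a d1 bc f7) = 3f; tag = H(6f 5c 5c 3f) = 66 ← matches
m3: inner = H(05 36 36 3d b5 f4 e4) = 3b; tag = H(6f 5c 5c 3b) = 62

2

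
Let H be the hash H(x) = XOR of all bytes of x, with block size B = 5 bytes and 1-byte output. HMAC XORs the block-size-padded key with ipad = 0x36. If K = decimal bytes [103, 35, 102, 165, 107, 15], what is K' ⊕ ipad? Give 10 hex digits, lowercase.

d536363636

Key decimal bytes [103, 35, 102, 165, 107, 15] = 67 23 66 a5 6b 0f is 6 bytes > B = 5, so hash it first: H(key) = e3, then zero-pad to 5 bytes: K' = e3 00 00 00 00.
XOR each byte with 0x36: e3⊕36=d5, 00⊕36=36, 00⊕36=36, 00⊕36=36, 00⊕36=36.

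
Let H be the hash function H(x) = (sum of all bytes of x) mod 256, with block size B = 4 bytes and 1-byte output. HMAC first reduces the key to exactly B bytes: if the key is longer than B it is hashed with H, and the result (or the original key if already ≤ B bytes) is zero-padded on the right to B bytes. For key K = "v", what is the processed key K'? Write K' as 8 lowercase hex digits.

76000000

Key "v" = 76 is 1 byte ≤ B = 4; zero-pad to 4 bytes: K' = 76 00 00 00.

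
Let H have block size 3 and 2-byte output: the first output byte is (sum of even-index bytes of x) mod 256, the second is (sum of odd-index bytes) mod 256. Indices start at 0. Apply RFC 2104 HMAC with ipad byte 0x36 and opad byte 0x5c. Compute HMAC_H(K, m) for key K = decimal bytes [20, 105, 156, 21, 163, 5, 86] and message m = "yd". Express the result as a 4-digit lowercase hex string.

Key decimal bytes [20, 105, 156, 21, 163, 5, 86] = 14 69 9c 15 a3 05 56 is 7 bytes > B = 3, so hash it first: H(key) = a9 83, then zero-pad to 3 bytes: K' = a9 83 00.
K' ⊕ ipad = 9f b5 36.  K' ⊕ opad = f5 df 5c.
Inner input = (K'⊕ipad) ∥ m = 9f b5 36 ∥ 79 64.
Inner hash: even-index sum = 313 mod 256 = 57; odd-index sum = 302 mod 256 = 46 → 39 2e.
Outer input = (K'⊕opad) ∥ inner = f5 df 5c ∥ 39 2e.
Outer hash (tag): even-index sum = 383 mod 256 = 127; odd-index sum = 280 mod 256 = 24 → 7f 18.

7f18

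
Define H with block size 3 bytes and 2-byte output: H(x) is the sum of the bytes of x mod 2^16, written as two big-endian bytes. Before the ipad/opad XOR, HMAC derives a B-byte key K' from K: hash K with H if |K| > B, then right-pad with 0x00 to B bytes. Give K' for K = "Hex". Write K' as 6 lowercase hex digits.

Key "Hex" = 48 65 78 is exactly B = 3 bytes: K' = 48 65 78.

486578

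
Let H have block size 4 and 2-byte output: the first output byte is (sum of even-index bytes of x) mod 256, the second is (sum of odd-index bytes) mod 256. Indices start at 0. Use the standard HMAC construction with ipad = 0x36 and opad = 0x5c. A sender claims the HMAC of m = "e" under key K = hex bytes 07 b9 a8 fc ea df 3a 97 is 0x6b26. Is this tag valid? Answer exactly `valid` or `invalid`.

valid

Key hex bytes 07 b9 a8 fc ea df 3a 97 is 8 bytes > B = 4, so hash it first: H(key) = d3 2b, then zero-pad to 4 bytes: K' = d3 2b 00 00.
K' ⊕ ipad = e5 1d 36 36; K' ⊕ opad = 8f 77 5c 5c.
Inner hash: even-index sum = 384 mod 256 = 128; odd-index sum = 83 mod 256 = 83 → 80 53.
Outer hash (recomputed tag): even-index sum = 363 mod 256 = 107; odd-index sum = 294 mod 256 = 38 → 6b 26.
Recomputed tag = 6b26; claimed = 6b26 → match.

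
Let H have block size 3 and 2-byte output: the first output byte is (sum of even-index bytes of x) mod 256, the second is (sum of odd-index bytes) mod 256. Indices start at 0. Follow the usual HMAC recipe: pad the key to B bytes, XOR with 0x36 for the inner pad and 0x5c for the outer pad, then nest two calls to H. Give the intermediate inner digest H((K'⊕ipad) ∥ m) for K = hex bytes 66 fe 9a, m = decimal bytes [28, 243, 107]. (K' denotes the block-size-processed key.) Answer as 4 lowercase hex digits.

Key hex bytes 66 fe 9a is exactly B = 3 bytes: K' = 66 fe 9a.
K' ⊕ ipad = 50 c8 ac.
Inner input = 50 c8 ac ∥ 1c f3 6b.
Inner hash: even-index sum = 495 mod 256 = 239; odd-index sum = 335 mod 256 = 79 → ef 4f.

ef4f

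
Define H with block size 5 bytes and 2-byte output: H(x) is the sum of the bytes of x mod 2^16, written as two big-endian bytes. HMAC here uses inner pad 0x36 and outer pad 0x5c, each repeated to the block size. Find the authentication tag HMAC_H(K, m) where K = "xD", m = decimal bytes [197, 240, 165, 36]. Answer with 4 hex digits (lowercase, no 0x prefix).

0233

Key "xD" = 78 44 is 2 bytes ≤ B = 5; zero-pad to 5 bytes: K' = 78 44 00 00 00.
K' ⊕ ipad = 4e 72 36 36 36.  K' ⊕ opad = 24 18 5c 5c 5c.
Inner input = (K'⊕ipad) ∥ m = 4e 72 36 36 36 ∥ c5 f0 a5 24.
Inner hash: sum = 78+114+54+54+54+197+240+165+36 = 992 → 03 e0.
Outer input = (K'⊕opad) ∥ inner = 24 18 5c 5c 5c ∥ 03 e0.
Outer hash (tag): sum = 36+24+92+92+92+3+224 = 563 → 02 33.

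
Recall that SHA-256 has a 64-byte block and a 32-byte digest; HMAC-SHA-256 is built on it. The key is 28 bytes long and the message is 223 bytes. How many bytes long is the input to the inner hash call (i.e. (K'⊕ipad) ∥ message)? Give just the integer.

Key is 28 ≤ 64 bytes, zero-padded: |K'| = 64.
Inner input = (K'⊕ipad) ∥ m → 64 + 223 = 287 bytes.

287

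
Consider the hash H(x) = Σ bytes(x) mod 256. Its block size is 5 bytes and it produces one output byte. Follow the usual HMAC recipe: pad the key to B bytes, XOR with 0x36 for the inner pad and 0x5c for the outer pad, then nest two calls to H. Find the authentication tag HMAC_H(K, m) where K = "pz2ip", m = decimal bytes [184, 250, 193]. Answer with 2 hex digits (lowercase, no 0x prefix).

cf

Key "pz2ip" = 70 7a 32 69 70 is exactly B = 5 bytes: K' = 70 7a 32 69 70.
K' ⊕ ipad = 46 4c 04 5f 46.  K' ⊕ opad = 2c 26 6e 35 2c.
Inner input = (K'⊕ipad) ∥ m = 46 4c 04 5f 46 ∥ b8 fa c1.
Inner hash: sum = 70+76+4+95+70+184+250+193 = 942; mod 256 = 174 → ae.
Outer input = (K'⊕opad) ∥ inner = 2c 26 6e 35 2c ∥ ae.
Outer hash (tag): sum = 44+38+110+53+44+174 = 463; mod 256 = 207 → cf.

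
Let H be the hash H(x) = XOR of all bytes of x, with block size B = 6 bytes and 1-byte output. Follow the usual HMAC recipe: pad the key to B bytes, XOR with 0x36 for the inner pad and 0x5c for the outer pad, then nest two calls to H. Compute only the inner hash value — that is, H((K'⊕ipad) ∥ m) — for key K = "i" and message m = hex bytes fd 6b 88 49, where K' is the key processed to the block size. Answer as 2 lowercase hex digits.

Key "i" = 69 is 1 byte ≤ B = 6; zero-pad to 6 bytes: K' = 69 00 00 00 00 00.
K' ⊕ ipad = 5f 36 36 36 36 36.
Inner input = 5f 36 36 36 36 36 ∥ fd 6b 88 49.
Inner hash: XOR 5f⊕36⊕36⊕36⊕36⊕36⊕fd⊕6b⊕88⊕49 = 3e.

3e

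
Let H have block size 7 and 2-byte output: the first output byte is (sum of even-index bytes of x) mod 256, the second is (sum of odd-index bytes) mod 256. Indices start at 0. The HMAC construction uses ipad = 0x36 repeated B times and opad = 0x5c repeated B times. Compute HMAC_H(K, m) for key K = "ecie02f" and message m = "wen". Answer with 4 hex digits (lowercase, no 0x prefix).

Key "ecie02f" = 65 63 69 65 30 32 66 is exactly B = 7 bytes: K' = 65 63 69 65 30 32 66.
K' ⊕ ipad = 53 55 5f 53 06 04 50.  K' ⊕ opad = 39 3f 35 39 6c 6e 3a.
Inner input = (K'⊕ipad) ∥ m = 53 55 5f 53 06 04 50 ∥ 77 65 6e.
Inner hash: even-index sum = 365 mod 256 = 109; odd-index sum = 401 mod 256 = 145 → 6d 91.
Outer input = (K'⊕opad) ∥ inner = 39 3f 35 39 6c 6e 3a ∥ 6d 91.
Outer hash (tag): even-index sum = 421 mod 256 = 165; odd-index sum = 339 mod 256 = 83 → a5 53.

a553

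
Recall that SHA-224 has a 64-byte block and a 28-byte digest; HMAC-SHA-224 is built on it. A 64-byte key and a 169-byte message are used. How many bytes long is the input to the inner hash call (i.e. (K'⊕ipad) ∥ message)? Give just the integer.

233

Key is 64 ≤ 64 bytes, zero-padded: |K'| = 64.
Inner input = (K'⊕ipad) ∥ m → 64 + 169 = 233 bytes.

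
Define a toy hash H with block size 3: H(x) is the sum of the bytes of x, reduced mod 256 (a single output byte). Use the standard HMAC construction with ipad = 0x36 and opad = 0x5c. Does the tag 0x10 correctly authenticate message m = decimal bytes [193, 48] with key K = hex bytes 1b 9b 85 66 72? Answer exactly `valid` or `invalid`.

invalid

Key hex bytes 1b 9b 85 66 72 is 5 bytes > B = 3, so hash it first: H(key) = 13, then zero-pad to 3 bytes: K' = 13 00 00.
K' ⊕ ipad = 25 36 36; K' ⊕ opad = 4f 5c 5c.
Inner hash: sum = 37+54+54+193+48 = 386; mod 256 = 130 → 82.
Outer hash (recomputed tag): sum = 79+92+92+130 = 393; mod 256 = 137 → 89.
Recomputed tag = 89; claimed = 10 → mismatch.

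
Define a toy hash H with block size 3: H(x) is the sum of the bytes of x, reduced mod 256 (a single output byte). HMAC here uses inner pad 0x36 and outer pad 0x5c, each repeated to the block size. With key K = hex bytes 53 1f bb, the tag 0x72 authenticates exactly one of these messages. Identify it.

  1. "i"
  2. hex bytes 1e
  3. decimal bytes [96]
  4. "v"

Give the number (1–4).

Key hex bytes 53 1f bb is exactly B = 3 bytes: K' = 53 1f bb.
K' ⊕ ipad = 65 29 8d; K' ⊕ opad = 0f 43 e7.
m1: inner = H(65 29 8d 69) = 84; tag = H(0f 43 e7 84) = bd
m2: inner = H(65 29 8d 1e) = 39; tag = H(0f 43 e7 39) = 72 ← matches
m3: inner = H(65 29 8d 60) = 7b; tag = H(0f 43 e7 7b) = b4
m4: inner = H(65 29 8d 76) = 91; tag = H(0f 43 e7 91) = ca

2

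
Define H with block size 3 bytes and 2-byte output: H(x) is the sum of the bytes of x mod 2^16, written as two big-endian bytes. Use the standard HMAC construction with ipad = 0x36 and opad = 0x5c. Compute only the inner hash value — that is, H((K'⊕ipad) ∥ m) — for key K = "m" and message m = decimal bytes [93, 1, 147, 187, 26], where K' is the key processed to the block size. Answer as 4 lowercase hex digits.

Key "m" = 6d is 1 byte ≤ B = 3; zero-pad to 3 bytes: K' = 6d 00 00.
K' ⊕ ipad = 5b 36 36.
Inner input = 5b 36 36 ∥ 5d 01 93 bb 1a.
Inner hash: sum = 91+54+54+93+1+147+187+26 = 653 → 02 8d.

028d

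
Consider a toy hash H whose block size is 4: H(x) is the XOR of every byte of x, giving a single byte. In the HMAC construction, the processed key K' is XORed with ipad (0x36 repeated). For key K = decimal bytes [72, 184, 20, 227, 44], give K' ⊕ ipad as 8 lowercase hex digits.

Key decimal bytes [72, 184, 20, 227, 44] = 48 b8 14 e3 2c is 5 bytes > B = 4, so hash it first: H(key) = 2b, then zero-pad to 4 bytes: K' = 2b 00 00 00.
XOR each byte with 0x36: 2b⊕36=1d, 00⊕36=36, 00⊕36=36, 00⊕36=36.

1d363636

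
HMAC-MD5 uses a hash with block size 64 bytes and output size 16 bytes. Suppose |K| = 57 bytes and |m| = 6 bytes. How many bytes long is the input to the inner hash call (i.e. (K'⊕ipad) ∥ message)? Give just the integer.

Key is 57 ≤ 64 bytes, zero-padded: |K'| = 64.
Inner input = (K'⊕ipad) ∥ m → 64 + 6 = 70 bytes.

70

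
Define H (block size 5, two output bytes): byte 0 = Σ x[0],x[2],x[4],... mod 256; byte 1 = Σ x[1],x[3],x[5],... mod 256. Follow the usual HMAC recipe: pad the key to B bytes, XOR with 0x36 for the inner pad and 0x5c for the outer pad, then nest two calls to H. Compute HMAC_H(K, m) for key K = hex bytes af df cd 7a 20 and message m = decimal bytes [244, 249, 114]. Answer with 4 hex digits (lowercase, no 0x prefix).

9b4c

Key hex bytes af df cd 7a 20 is exactly B = 5 bytes: K' = af df cd 7a 20.
K' ⊕ ipad = 99 e9 fb 4c 16.  K' ⊕ opad = f3 83 91 26 7c.
Inner input = (K'⊕ipad) ∥ m = 99 e9 fb 4c 16 ∥ f4 f9 72.
Inner hash: even-index sum = 675 mod 256 = 163; odd-index sum = 667 mod 256 = 155 → a3 9b.
Outer input = (K'⊕opad) ∥ inner = f3 83 91 26 7c ∥ a3 9b.
Outer hash (tag): even-index sum = 667 mod 256 = 155; odd-index sum = 332 mod 256 = 76 → 9b 4c.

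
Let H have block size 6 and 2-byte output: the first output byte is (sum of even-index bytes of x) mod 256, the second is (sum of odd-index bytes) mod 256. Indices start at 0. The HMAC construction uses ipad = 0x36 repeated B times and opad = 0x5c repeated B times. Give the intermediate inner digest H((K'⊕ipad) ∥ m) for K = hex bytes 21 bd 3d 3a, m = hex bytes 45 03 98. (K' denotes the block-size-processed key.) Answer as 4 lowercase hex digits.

Key hex bytes 21 bd 3d 3a is 4 bytes ≤ B = 6; zero-pad to 6 bytes: K' = 21 bd 3d 3a 00 00.
K' ⊕ ipad = 17 8b 0b 0c 36 36.
Inner input = 17 8b 0b 0c 36 36 ∥ 45 03 98.
Inner hash: even-index sum = 309 mod 256 = 53; odd-index sum = 208 mod 256 = 208 → 35 d0.

35d0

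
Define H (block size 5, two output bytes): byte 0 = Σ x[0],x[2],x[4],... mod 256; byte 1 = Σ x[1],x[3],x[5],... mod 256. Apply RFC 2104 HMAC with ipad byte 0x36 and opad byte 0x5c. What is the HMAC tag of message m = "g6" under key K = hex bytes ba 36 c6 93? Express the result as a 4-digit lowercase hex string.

e821

Key hex bytes ba 36 c6 93 is 4 bytes ≤ B = 5; zero-pad to 5 bytes: K' = ba 36 c6 93 00.
K' ⊕ ipad = 8c 00 f0 a5 36.  K' ⊕ opad = e6 6a 9a cf 5c.
Inner input = (K'⊕ipad) ∥ m = 8c 00 f0 a5 36 ∥ 67 36.
Inner hash: even-index sum = 488 mod 256 = 232; odd-index sum = 268 mod 256 = 12 → e8 0c.
Outer input = (K'⊕opad) ∥ inner = e6 6a 9a cf 5c ∥ e8 0c.
Outer hash (tag): even-index sum = 488 mod 256 = 232; odd-index sum = 545 mod 256 = 33 → e8 21.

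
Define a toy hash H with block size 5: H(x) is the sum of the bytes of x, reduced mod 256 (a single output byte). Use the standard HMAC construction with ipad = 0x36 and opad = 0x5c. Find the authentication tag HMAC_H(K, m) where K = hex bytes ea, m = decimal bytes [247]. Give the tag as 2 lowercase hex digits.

Key hex bytes ea is 1 byte ≤ B = 5; zero-pad to 5 bytes: K' = ea 00 00 00 00.
K' ⊕ ipad = dc 36 36 36 36.  K' ⊕ opad = b6 5c 5c 5c 5c.
Inner input = (K'⊕ipad) ∥ m = dc 36 36 36 36 ∥ f7.
Inner hash: sum = 220+54+54+54+54+247 = 683; mod 256 = 171 → ab.
Outer input = (K'⊕opad) ∥ inner = b6 5c 5c 5c 5c ∥ ab.
Outer hash (tag): sum = 182+92+92+92+92+171 = 721; mod 256 = 209 → d1.

d1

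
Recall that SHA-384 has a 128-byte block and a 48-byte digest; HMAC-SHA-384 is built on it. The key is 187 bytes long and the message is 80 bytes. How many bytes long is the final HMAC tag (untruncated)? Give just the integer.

The tag is one SHA-384 digest: 48 bytes.

48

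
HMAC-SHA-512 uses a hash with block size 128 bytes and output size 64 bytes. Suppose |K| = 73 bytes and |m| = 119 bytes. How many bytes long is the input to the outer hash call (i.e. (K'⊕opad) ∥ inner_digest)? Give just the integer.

192

Key is 73 ≤ 128 bytes, zero-padded: |K'| = 128.
Outer input = (K'⊕opad) ∥ H(inner) → 128 + 64 = 192 bytes.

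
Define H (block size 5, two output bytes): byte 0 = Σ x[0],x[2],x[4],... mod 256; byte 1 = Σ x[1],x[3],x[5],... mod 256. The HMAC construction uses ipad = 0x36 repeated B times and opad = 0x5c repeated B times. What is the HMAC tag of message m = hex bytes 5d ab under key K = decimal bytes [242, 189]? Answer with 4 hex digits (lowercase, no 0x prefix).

8418

Key decimal bytes [242, 189] = f2 bd is 2 bytes ≤ B = 5; zero-pad to 5 bytes: K' = f2 bd 00 00 00.
K' ⊕ ipad = c4 8b 36 36 36.  K' ⊕ opad = ae e1 5c 5c 5c.
Inner input = (K'⊕ipad) ∥ m = c4 8b 36 36 36 ∥ 5d ab.
Inner hash: even-index sum = 475 mod 256 = 219; odd-index sum = 286 mod 256 = 30 → db 1e.
Outer input = (K'⊕opad) ∥ inner = ae e1 5c 5c 5c ∥ db 1e.
Outer hash (tag): even-index sum = 388 mod 256 = 132; odd-index sum = 536 mod 256 = 24 → 84 18.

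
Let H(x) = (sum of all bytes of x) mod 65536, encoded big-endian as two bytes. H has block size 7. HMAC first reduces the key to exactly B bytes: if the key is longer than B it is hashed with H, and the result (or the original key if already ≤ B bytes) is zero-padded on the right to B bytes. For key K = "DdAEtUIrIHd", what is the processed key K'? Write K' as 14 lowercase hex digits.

03a70000000000

|K| = 11 > B = 7, so first hash the key.
H(K): sum = 68+100+65+69+116+85+73+114+73+72+100 = 935 → 03 a7.
Zero-pad H(K) = 03 a7 to 7 bytes: K' = 03 a7 00 00 00 00 00.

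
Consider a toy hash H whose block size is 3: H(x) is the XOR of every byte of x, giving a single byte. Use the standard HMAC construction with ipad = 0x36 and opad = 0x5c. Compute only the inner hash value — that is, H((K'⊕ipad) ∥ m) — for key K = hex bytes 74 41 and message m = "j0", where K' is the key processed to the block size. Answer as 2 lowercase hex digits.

Key hex bytes 74 41 is 2 bytes ≤ B = 3; zero-pad to 3 bytes: K' = 74 41 00.
K' ⊕ ipad = 42 77 36.
Inner input = 42 77 36 ∥ 6a 30.
Inner hash: XOR 42⊕77⊕36⊕6a⊕30 = 59.

59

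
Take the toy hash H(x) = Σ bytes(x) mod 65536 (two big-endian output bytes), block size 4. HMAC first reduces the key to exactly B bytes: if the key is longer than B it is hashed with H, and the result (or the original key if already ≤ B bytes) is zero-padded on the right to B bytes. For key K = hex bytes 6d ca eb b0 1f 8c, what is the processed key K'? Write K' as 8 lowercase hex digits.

|K| = 6 > B = 4, so first hash the key.
H(K): sum = 109+202+235+176+31+140 = 893 → 03 7d.
Zero-pad H(K) = 03 7d to 4 bytes: K' = 03 7d 00 00.

037d0000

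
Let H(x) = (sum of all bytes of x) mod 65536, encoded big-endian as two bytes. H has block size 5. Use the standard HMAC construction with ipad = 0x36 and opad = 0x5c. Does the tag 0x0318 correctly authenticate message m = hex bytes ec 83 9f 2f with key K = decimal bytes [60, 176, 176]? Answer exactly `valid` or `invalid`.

Key decimal bytes [60, 176, 176] = 3c b0 b0 is 3 bytes ≤ B = 5; zero-pad to 5 bytes: K' = 3c b0 b0 00 00.
K' ⊕ ipad = 0a 86 86 36 36; K' ⊕ opad = 60 ec ec 5c 5c.
Inner hash: sum = 10+134+134+54+54+236+131+159+47 = 959 → 03 bf.
Outer hash (recomputed tag): sum = 96+236+236+92+92+3+191 = 946 → 03 b2.
Recomputed tag = 03b2; claimed = 0318 → mismatch.

invalid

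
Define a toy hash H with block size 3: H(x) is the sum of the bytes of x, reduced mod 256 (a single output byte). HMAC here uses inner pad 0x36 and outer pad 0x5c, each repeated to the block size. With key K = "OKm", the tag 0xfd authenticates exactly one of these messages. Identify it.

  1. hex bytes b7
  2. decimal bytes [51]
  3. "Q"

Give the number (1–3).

Key "OKm" = 4f 4b 6d is exactly B = 3 bytes: K' = 4f 4b 6d.
K' ⊕ ipad = 79 7d 5b; K' ⊕ opad = 13 17 31.
m1: inner = H(79 7d 5b b7) = 08; tag = H(13 17 31 08) = 63
m2: inner = H(79 7d 5b 33) = 84; tag = H(13 17 31 84) = df
m3: inner = H(79 7d 5b 51) = a2; tag = H(13 17 31 a2) = fd ← matches

3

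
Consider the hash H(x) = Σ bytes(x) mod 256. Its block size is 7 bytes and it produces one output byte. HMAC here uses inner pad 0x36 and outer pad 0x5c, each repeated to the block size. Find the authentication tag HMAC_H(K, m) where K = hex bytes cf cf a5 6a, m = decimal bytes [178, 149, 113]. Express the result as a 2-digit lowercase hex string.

a4

Key hex bytes cf cf a5 6a is 4 bytes ≤ B = 7; zero-pad to 7 bytes: K' = cf cf a5 6a 00 00 00.
K' ⊕ ipad = f9 f9 93 5c 36 36 36.  K' ⊕ opad = 93 93 f9 36 5c 5c 5c.
Inner input = (K'⊕ipad) ∥ m = f9 f9 93 5c 36 36 36 ∥ b2 95 71.
Inner hash: sum = 249+249+147+92+54+54+54+178+149+113 = 1339; mod 256 = 59 → 3b.
Outer input = (K'⊕opad) ∥ inner = 93 93 f9 36 5c 5c 5c ∥ 3b.
Outer hash (tag): sum = 147+147+249+54+92+92+92+59 = 932; mod 256 = 164 → a4.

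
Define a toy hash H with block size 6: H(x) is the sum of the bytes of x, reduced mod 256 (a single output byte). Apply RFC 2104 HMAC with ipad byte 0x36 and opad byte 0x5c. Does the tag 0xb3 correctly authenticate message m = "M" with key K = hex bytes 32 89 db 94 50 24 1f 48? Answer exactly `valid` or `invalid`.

Key hex bytes 32 89 db 94 50 24 1f 48 is 8 bytes > B = 6, so hash it first: H(key) = 05, then zero-pad to 6 bytes: K' = 05 00 00 00 00 00.
K' ⊕ ipad = 33 36 36 36 36 36; K' ⊕ opad = 59 5c 5c 5c 5c 5c.
Inner hash: sum = 51+54+54+54+54+54+77 = 398; mod 256 = 142 → 8e.
Outer hash (recomputed tag): sum = 89+92+92+92+92+92+142 = 691; mod 256 = 179 → b3.
Recomputed tag = b3; claimed = b3 → match.

valid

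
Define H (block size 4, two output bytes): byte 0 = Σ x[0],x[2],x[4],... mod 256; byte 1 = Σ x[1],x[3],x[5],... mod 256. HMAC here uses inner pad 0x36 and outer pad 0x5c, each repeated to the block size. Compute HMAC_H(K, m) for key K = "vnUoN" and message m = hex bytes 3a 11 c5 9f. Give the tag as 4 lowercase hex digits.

Key "vnUoN" = 76 6e 55 6f 4e is 5 bytes > B = 4, so hash it first: H(key) = 19 dd, then zero-pad to 4 bytes: K' = 19 dd 00 00.
K' ⊕ ipad = 2f eb 36 36.  K' ⊕ opad = 45 81 5c 5c.
Inner input = (K'⊕ipad) ∥ m = 2f eb 36 36 ∥ 3a 11 c5 9f.
Inner hash: even-index sum = 356 mod 256 = 100; odd-index sum = 465 mod 256 = 209 → 64 d1.
Outer input = (K'⊕opad) ∥ inner = 45 81 5c 5c ∥ 64 d1.
Outer hash (tag): even-index sum = 261 mod 256 = 5; odd-index sum = 430 mod 256 = 174 → 05 ae.

05ae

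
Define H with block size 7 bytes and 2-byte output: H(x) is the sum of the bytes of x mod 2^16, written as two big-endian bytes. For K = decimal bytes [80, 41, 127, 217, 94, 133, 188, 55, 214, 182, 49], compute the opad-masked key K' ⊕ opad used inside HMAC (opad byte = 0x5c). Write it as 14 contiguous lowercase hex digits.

Key decimal bytes [80, 41, 127, 217, 94, 133, 188, 55, 214, 182, 49] = 50 29 7f d9 5e 85 bc 37 d6 b6 31 is 11 bytes > B = 7, so hash it first: H(key) = 05 64, then zero-pad to 7 bytes: K' = 05 64 00 00 00 00 00.
XOR each byte with 0x5c: 05⊕5c=59, 64⊕5c=38, 00⊕5c=5c, 00⊕5c=5c, 00⊕5c=5c, 00⊕5c=5c, 00⊕5c=5c.

59385c5c5c5c5c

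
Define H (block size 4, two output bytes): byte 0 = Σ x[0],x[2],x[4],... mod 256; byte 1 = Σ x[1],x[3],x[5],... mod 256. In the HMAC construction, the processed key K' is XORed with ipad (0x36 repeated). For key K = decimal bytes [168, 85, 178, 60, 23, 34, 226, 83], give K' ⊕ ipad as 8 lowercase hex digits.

65303636

Key decimal bytes [168, 85, 178, 60, 23, 34, 226, 83] = a8 55 b2 3c 17 22 e2 53 is 8 bytes > B = 4, so hash it first: H(key) = 53 06, then zero-pad to 4 bytes: K' = 53 06 00 00.
XOR each byte with 0x36: 53⊕36=65, 06⊕36=30, 00⊕36=36, 00⊕36=36.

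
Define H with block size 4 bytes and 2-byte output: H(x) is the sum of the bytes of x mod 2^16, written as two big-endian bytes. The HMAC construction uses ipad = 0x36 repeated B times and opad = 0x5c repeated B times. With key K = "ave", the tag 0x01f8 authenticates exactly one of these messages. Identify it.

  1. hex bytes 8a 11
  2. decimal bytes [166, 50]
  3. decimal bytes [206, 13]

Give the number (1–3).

Key "ave" = 61 76 65 is 3 bytes ≤ B = 4; zero-pad to 4 bytes: K' = 61 76 65 00.
K' ⊕ ipad = 57 40 53 36; K' ⊕ opad = 3d 2a 39 5c.
m1: inner = H(57 40 53 36 8a 11) = 01 bb; tag = H(3d 2a 39 5c 01 bb) = 01b8
m2: inner = H(57 40 53 36 a6 32) = 01 f8; tag = H(3d 2a 39 5c 01 f8) = 01f5
m3: inner = H(57 40 53 36 ce 0d) = 01 fb; tag = H(3d 2a 39 5c 01 fb) = 01f8 ← matches

3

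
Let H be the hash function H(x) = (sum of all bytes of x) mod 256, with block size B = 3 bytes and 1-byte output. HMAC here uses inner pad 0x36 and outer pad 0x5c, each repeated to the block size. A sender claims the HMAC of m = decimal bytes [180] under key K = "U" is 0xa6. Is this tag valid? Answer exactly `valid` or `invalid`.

Key "U" = 55 is 1 byte ≤ B = 3; zero-pad to 3 bytes: K' = 55 00 00.
K' ⊕ ipad = 63 36 36; K' ⊕ opad = 09 5c 5c.
Inner hash: sum = 99+54+54+180 = 387; mod 256 = 131 → 83.
Outer hash (recomputed tag): sum = 9+92+92+131 = 324; mod 256 = 68 → 44.
Recomputed tag = 44; claimed = a6 → mismatch.

invalid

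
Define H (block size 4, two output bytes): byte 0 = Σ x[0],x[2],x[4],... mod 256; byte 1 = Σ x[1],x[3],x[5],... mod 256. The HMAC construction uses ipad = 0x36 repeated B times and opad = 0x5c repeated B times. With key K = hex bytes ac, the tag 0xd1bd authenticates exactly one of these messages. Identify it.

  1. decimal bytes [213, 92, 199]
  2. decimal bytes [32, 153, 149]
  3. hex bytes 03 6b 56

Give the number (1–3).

2

Key hex bytes ac is 1 byte ≤ B = 4; zero-pad to 4 bytes: K' = ac 00 00 00.
K' ⊕ ipad = 9a 36 36 36; K' ⊕ opad = f0 5c 5c 5c.
m1: inner = H(9a 36 36 36 d5 5c c7) = 6c c8; tag = H(f0 5c 5c 5c 6c c8) = b880
m2: inner = H(9a 36 36 36 20 99 95) = 85 05; tag = H(f0 5c 5c 5c 85 05) = d1bd ← matches
m3: inner = H(9a 36 36 36 03 6b 56) = 29 d7; tag = H(f0 5c 5c 5c 29 d7) = 758f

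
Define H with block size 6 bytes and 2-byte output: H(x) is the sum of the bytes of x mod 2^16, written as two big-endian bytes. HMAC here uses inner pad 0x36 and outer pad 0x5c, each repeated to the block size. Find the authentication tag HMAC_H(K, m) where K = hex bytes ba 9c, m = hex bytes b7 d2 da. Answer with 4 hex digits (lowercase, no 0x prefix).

038b

Key hex bytes ba 9c is 2 bytes ≤ B = 6; zero-pad to 6 bytes: K' = ba 9c 00 00 00 00.
K' ⊕ ipad = 8c aa 36 36 36 36.  K' ⊕ opad = e6 c0 5c 5c 5c 5c.
Inner input = (K'⊕ipad) ∥ m = 8c aa 36 36 36 36 ∥ b7 d2 da.
Inner hash: sum = 140+170+54+54+54+54+183+210+218 = 1137 → 04 71.
Outer input = (K'⊕opad) ∥ inner = e6 c0 5c 5c 5c 5c ∥ 04 71.
Outer hash (tag): sum = 230+192+92+92+92+92+4+113 = 907 → 03 8b.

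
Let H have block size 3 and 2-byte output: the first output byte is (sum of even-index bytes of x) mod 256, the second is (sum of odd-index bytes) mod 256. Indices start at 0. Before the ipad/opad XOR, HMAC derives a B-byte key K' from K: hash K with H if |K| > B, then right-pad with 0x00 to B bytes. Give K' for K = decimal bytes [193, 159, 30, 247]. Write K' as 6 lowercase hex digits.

df9600

|K| = 4 > B = 3, so first hash the key.
H(K): even-index sum = 223 mod 256 = 223; odd-index sum = 406 mod 256 = 150 → df 96.
Zero-pad H(K) = df 96 to 3 bytes: K' = df 96 00.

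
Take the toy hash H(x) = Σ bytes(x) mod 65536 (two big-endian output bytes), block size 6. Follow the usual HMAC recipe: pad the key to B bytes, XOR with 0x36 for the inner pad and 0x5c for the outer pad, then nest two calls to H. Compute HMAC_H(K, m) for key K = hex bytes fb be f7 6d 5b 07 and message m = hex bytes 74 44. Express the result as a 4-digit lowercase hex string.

Key hex bytes fb be f7 6d 5b 07 is exactly B = 6 bytes: K' = fb be f7 6d 5b 07.
K' ⊕ ipad = cd 88 c1 5b 6d 31.  K' ⊕ opad = a7 e2 ab 31 07 5b.
Inner input = (K'⊕ipad) ∥ m = cd 88 c1 5b 6d 31 ∥ 74 44.
Inner hash: sum = 205+136+193+91+109+49+116+68 = 967 → 03 c7.
Outer input = (K'⊕opad) ∥ inner = a7 e2 ab 31 07 5b ∥ 03 c7.
Outer hash (tag): sum = 167+226+171+49+7+91+3+199 = 913 → 03 91.

0391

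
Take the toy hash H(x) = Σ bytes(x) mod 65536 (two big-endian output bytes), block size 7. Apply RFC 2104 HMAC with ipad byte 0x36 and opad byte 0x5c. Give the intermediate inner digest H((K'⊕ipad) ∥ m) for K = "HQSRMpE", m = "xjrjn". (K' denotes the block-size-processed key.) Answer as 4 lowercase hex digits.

050e

Key "HQSRMpE" = 48 51 53 52 4d 70 45 is exactly B = 7 bytes: K' = 48 51 53 52 4d 70 45.
K' ⊕ ipad = 7e 67 65 64 7b 46 73.
Inner input = 7e 67 65 64 7b 46 73 ∥ 78 6a 72 6a 6e.
Inner hash: sum = 126+103+101+100+123+70+115+120+106+114+106+110 = 1294 → 05 0e.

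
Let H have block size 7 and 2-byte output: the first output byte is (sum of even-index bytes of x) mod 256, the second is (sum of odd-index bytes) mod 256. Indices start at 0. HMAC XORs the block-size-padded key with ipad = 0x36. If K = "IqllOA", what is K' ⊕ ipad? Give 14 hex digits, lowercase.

Key "IqllOA" = 49 71 6c 6c 4f 41 is 6 bytes ≤ B = 7; zero-pad to 7 bytes: K' = 49 71 6c 6c 4f 41 00.
XOR each byte with 0x36: 49⊕36=7f, 71⊕36=47, 6c⊕36=5a, 6c⊕36=5a, 4f⊕36=79, 41⊕36=77, 00⊕36=36.

7f475a5a797736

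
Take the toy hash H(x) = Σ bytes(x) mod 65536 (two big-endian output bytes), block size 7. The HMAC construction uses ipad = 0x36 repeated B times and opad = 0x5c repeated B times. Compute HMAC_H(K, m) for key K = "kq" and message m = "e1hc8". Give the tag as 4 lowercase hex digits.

027e

Key "kq" = 6b 71 is 2 bytes ≤ B = 7; zero-pad to 7 bytes: K' = 6b 71 00 00 00 00 00.
K' ⊕ ipad = 5d 47 36 36 36 36 36.  K' ⊕ opad = 37 2d 5c 5c 5c 5c 5c.
Inner input = (K'⊕ipad) ∥ m = 5d 47 36 36 36 36 36 ∥ 65 31 68 63 38.
Inner hash: sum = 93+71+54+54+54+54+54+101+49+104+99+56 = 843 → 03 4b.
Outer input = (K'⊕opad) ∥ inner = 37 2d 5c 5c 5c 5c 5c ∥ 03 4b.
Outer hash (tag): sum = 55+45+92+92+92+92+92+3+75 = 638 → 02 7e.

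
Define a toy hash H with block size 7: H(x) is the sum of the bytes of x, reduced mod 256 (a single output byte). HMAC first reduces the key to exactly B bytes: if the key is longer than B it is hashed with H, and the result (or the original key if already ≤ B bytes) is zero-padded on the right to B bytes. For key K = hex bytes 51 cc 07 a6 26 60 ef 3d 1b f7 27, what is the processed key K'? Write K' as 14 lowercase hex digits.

b5000000000000

|K| = 11 > B = 7, so first hash the key.
H(K): sum = 81+204+7+166+38+96+239+61+27+247+39 = 1205; mod 256 = 181 → b5.
Zero-pad H(K) = b5 to 7 bytes: K' = b5 00 00 00 00 00 00.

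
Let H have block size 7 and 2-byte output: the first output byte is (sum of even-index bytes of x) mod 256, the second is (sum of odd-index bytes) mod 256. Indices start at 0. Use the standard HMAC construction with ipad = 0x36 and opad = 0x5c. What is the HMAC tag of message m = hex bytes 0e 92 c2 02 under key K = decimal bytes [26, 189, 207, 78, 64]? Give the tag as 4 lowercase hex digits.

5ab4

Key decimal bytes [26, 189, 207, 78, 64] = 1a bd cf 4e 40 is 5 bytes ≤ B = 7; zero-pad to 7 bytes: K' = 1a bd cf 4e 40 00 00.
K' ⊕ ipad = 2c 8b f9 78 76 36 36.  K' ⊕ opad = 46 e1 93 12 1c 5c 5c.
Inner input = (K'⊕ipad) ∥ m = 2c 8b f9 78 76 36 36 ∥ 0e 92 c2 02.
Inner hash: even-index sum = 613 mod 256 = 101; odd-index sum = 521 mod 256 = 9 → 65 09.
Outer input = (K'⊕opad) ∥ inner = 46 e1 93 12 1c 5c 5c ∥ 65 09.
Outer hash (tag): even-index sum = 346 mod 256 = 90; odd-index sum = 436 mod 256 = 180 → 5a b4.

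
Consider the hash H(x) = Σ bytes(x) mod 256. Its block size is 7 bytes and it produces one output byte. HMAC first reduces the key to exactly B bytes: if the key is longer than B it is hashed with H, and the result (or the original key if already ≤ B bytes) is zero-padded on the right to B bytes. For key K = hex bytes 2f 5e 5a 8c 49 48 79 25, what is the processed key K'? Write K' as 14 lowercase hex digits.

a2000000000000

|K| = 8 > B = 7, so first hash the key.
H(K): sum = 47+94+90+140+73+72+121+37 = 674; mod 256 = 162 → a2.
Zero-pad H(K) = a2 to 7 bytes: K' = a2 00 00 00 00 00 00.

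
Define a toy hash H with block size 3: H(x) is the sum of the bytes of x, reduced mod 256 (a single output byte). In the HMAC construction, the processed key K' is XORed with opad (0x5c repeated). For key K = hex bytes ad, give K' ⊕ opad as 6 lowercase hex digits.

f15c5c

Key hex bytes ad is 1 byte ≤ B = 3; zero-pad to 3 bytes: K' = ad 00 00.
XOR each byte with 0x5c: ad⊕5c=f1, 00⊕5c=5c, 00⊕5c=5c.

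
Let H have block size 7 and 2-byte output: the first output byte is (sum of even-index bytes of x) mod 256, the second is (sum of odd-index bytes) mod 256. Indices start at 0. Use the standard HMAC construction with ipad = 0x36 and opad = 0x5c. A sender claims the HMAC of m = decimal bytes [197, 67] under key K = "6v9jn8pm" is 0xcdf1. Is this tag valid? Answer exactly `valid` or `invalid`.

invalid

Key "6v9jn8pm" = 36 76 39 6a 6e 38 70 6d is 8 bytes > B = 7, so hash it first: H(key) = 4d 85, then zero-pad to 7 bytes: K' = 4d 85 00 00 00 00 00.
K' ⊕ ipad = 7b b3 36 36 36 36 36; K' ⊕ opad = 11 d9 5c 5c 5c 5c 5c.
Inner hash: even-index sum = 352 mod 256 = 96; odd-index sum = 484 mod 256 = 228 → 60 e4.
Outer hash (recomputed tag): even-index sum = 521 mod 256 = 9; odd-index sum = 497 mod 256 = 241 → 09 f1.
Recomputed tag = 09f1; claimed = cdf1 → mismatch.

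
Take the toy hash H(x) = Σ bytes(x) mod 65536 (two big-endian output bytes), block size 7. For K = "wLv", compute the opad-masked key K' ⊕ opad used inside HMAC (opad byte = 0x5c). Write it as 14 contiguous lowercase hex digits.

2b102a5c5c5c5c

Key "wLv" = 77 4c 76 is 3 bytes ≤ B = 7; zero-pad to 7 bytes: K' = 77 4c 76 00 00 00 00.
XOR each byte with 0x5c: 77⊕5c=2b, 4c⊕5c=10, 76⊕5c=2a, 00⊕5c=5c, 00⊕5c=5c, 00⊕5c=5c, 00⊕5c=5c.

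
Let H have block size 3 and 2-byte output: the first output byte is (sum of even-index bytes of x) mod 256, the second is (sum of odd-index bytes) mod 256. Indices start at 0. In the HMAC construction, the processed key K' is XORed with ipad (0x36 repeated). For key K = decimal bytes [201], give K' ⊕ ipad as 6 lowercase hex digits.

ff3636

Key decimal bytes [201] = c9 is 1 byte ≤ B = 3; zero-pad to 3 bytes: K' = c9 00 00.
XOR each byte with 0x36: c9⊕36=ff, 00⊕36=36, 00⊕36=36.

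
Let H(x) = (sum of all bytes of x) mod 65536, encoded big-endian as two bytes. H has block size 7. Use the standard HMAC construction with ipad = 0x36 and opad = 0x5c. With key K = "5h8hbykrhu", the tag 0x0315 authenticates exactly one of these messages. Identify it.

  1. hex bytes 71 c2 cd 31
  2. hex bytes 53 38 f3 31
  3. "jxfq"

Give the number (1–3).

Key "5h8hbykrhu" = 35 68 38 68 62 79 6b 72 68 75 is 10 bytes > B = 7, so hash it first: H(key) = 03 d2, then zero-pad to 7 bytes: K' = 03 d2 00 00 00 00 00.
K' ⊕ ipad = 35 e4 36 36 36 36 36; K' ⊕ opad = 5f 8e 5c 5c 5c 5c 5c.
m1: inner = H(35 e4 36 36 36 36 36 71 c2 cd 31) = 04 58; tag = H(5f 8e 5c 5c 5c 5c 5c 04 58) = 0315 ← matches
m2: inner = H(35 e4 36 36 36 36 36 53 38 f3 31) = 03 d6; tag = H(5f 8e 5c 5c 5c 5c 5c 03 d6) = 0392
m3: inner = H(35 e4 36 36 36 36 36 6a 78 66 71) = 03 e0; tag = H(5f 8e 5c 5c 5c 5c 5c 03 e0) = 039c

1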